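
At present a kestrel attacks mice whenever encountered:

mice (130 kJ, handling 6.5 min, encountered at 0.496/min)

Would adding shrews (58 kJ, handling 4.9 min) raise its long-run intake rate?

Intake rate on the current diet: R = (0.496×130) / (1 + 0.496×6.5) = 64.48/4.224 = 15.27 kJ/min.
shrews: E/h = 58/4.9 = 11.84 kJ/min.
Since 11.84 < R, time spent handling shrews is better spent searching.

No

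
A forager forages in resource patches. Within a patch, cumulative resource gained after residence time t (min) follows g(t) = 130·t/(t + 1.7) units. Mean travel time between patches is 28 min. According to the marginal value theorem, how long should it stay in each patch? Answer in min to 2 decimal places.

6.90 min

Maximise g(t)/(T+t): set derivative to zero → g'(t)(T+t) = g(t).
g'(t) = 130·1.7/(t + 1.7)². Setting 130·1.7/(t+1.7)² = 130t/[(t+1.7)(28+t)] gives 1.7(28+t) = t(t+1.7), so t² = 1.7×28 = 47.6.
t* = √47.6 = 6.899 min.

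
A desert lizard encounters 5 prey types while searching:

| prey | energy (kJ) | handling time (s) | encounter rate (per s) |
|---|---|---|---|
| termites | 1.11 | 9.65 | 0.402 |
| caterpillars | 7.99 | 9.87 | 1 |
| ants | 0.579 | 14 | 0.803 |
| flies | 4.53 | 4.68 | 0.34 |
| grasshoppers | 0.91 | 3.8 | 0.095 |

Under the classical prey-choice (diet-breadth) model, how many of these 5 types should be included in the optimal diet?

Profitabilities (E/h, kJ/s): flies 0.968, caterpillars 0.81, grasshoppers 0.239, termites 0.115, ants 0.0414. Add prey in this order while the next type's profitability exceeds the intake rate on those already taken.
Rate on top 1: 0.5944. caterpillars: 0.81 > 0.5944 → include.
Rate on top 2: 0.7648. grasshoppers: 0.239 < 0.7648 → exclude; stop.
Optimal diet: flies, caterpillars — 2 of 5 types.

2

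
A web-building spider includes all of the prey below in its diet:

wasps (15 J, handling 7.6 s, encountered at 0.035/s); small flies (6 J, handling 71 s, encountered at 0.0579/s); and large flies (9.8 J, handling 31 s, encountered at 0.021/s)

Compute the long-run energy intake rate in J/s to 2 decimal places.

0.18 J/s

R = Σλ_iE_i / (1 + Σλ_ih_i)
Numerator: 0.035×15 + 0.0579×6 + 0.021×9.8 = 1.078
Denominator: 1 + 0.035×7.6 + 0.0579×71 + 0.021×31 = 6.028
R = 1.078/6.028 = 0.1789 J/s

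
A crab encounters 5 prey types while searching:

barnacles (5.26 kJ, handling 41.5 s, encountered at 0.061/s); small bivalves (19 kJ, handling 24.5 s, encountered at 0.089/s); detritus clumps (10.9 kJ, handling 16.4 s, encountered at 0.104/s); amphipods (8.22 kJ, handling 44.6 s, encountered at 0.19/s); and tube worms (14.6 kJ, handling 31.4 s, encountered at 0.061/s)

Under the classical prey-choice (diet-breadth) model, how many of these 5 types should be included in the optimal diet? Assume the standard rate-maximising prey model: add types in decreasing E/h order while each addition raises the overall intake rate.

2

E/h in descending order: small bivalves 0.776, detritus clumps 0.665, tube worms 0.465, amphipods 0.184, barnacles 0.127 kJ/s. The optimal diet is the largest prefix of this list for which every included type satisfies E_i/h_i > R on the types above it.
Rate on top 1: 0.5317. detritus clumps: 0.665 > 0.5317 → include.
Rate on top 2: 0.5781. tube worms: 0.465 < 0.5781 → exclude; stop.
Optimal diet: small bivalves, detritus clumps — 2 of 5 types.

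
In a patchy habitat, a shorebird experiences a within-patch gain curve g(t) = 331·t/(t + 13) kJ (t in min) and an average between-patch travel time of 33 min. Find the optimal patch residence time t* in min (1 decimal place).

20.7 min

Optimal t* satisfies g'(t*) = g(t*)/(T + t*).
g'(t) = 331·13/(t + 13)². Setting 331·13/(t+13)² = 331t/[(t+13)(33+t)] gives 13(33+t) = t(t+13), so t² = 13×33 = 429.
t* = √429 = 20.71 min.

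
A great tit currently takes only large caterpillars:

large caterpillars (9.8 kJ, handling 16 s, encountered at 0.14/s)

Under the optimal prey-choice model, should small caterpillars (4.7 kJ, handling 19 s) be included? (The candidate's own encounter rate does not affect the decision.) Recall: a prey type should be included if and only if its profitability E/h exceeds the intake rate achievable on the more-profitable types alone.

No

Current rate: (0.14×9.8)/(1 + 0.14×16) = 0.4235 kJ/s.
small caterpillars: E/h = 4.7/19 = 0.2474 kJ/s.
0.2474 < 0.4235, so adding small caterpillars would lower the average — exclude it.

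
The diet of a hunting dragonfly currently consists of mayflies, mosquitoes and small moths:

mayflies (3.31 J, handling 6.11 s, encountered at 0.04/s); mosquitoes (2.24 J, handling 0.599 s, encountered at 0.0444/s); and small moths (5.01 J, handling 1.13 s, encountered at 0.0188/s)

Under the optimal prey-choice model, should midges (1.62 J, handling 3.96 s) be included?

On mayflies, mosquitoes and small moths alone, R = ΣλE/(1+Σλh) = 0.326/1.292 = 0.2523 J/s.
midges: E/h = 1.62/3.96 = 0.4091 J/s.
Since 0.4091 > R, including midges increases the long-run rate.

Yes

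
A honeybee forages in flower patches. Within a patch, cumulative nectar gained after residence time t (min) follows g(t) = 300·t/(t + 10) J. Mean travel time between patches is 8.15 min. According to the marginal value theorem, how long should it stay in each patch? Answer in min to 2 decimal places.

9.03 min

Maximise g(t)/(T+t): set derivative to zero → g'(t)(T+t) = g(t).
g'(t) = 300·10/(t + 10)². Setting 300·10/(t+10)² = 300t/[(t+10)(8.15+t)] gives 10(8.15+t) = t(t+10), so t² = 10×8.15 = 81.5.
t* = √81.5 = 9.028 min.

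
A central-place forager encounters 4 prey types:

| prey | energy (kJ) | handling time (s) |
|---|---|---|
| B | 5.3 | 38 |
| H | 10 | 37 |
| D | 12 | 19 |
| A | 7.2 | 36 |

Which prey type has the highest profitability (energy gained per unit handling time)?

Profitability E/h (kJ/s): B = 5.3/38 = 0.139, H = 10/37 = 0.27, D = 12/19 = 0.632, A = 7.2/36 = 0.2.
Ranked: D > H > A > B.

D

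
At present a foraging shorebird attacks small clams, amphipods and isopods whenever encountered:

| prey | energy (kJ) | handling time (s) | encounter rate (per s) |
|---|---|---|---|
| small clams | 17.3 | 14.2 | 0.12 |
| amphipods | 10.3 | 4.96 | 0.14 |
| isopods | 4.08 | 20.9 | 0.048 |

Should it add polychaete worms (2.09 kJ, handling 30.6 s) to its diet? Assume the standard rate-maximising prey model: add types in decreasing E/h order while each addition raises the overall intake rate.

No

Intake rate on the current diet: R = (0.12×17.3 + 0.14×10.3 + 0.048×4.08) / (1 + 0.12×14.2 + 0.14×4.96 + 0.048×20.9) = 3.714/4.402 = 0.8437 kJ/s.
polychaete worms: E/h = 2.09/30.6 = 0.0683 kJ/s.
0.0683 < 0.8437, so adding polychaete worms would lower the average — exclude it.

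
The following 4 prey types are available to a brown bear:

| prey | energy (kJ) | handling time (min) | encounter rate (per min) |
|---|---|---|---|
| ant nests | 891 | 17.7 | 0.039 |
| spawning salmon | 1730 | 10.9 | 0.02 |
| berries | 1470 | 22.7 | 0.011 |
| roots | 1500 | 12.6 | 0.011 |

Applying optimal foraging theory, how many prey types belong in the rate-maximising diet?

4

E/h in descending order: spawning salmon 159, roots 119, berries 64.8, ant nests 50.3 kJ/min. The optimal diet is the largest prefix of this list for which every included type satisfies E_i/h_i > R on the types above it.
Rate on top 1: 28.41. roots: 119 > 28.41 → include.
Rate on top 2: 37.67. berries: 64.8 > 37.67 → include.
Rate on top 3: 41.88. ant nests: 50.3 > 41.88 → include.
Optimal diet: spawning salmon, roots, berries, ant nests — 4 of 4 types.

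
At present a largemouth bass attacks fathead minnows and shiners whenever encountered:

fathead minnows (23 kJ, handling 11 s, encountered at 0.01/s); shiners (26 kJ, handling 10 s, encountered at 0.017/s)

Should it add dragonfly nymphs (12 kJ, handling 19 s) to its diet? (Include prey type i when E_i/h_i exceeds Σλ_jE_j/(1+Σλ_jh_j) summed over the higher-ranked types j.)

Intake rate on the current diet: R = (0.01×23 + 0.017×26) / (1 + 0.01×11 + 0.017×10) = 0.672/1.28 = 0.525 kJ/s.
dragonfly nymphs: E/h = 12/19 = 0.6316 kJ/s.
Since 0.6316 > R, including dragonfly nymphs increases the long-run rate.

Yes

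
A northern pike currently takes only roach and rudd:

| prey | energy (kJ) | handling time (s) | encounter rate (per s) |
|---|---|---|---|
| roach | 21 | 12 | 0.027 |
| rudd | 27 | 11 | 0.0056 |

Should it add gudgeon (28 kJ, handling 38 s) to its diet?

Yes

Current rate: (0.027×21 + 0.0056×27)/(1 + 0.027×12 + 0.0056×11) = 0.5183 kJ/s.
gudgeon: E/h = 28/38 = 0.7368 kJ/s.
0.7368 > 0.5183, so adding gudgeon raises the average — include it.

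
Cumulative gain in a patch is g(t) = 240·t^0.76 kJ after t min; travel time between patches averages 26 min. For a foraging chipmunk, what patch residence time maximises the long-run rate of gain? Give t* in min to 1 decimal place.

By the marginal value theorem, leave when the instantaneous gain rate g'(t) equals the habitat-wide average g(t)/(T + t).
g'(t) = 0.76·240·t^-0.24. Setting 0.76·240·t^-0.24 = 240·t^0.76/(26+t) gives 0.76(26+t) = t, so 0.24·t = 0.76×26.
t* = 0.76×26/0.24 = 82.33 min.

82.3 min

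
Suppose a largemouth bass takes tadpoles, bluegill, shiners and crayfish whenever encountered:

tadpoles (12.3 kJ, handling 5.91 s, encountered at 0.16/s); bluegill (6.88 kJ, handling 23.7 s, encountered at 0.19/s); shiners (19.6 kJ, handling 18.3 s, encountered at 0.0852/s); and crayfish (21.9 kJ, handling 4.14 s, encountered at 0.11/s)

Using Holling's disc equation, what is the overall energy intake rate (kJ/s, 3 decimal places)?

Energy encountered per unit search time: 0.16×12.3 + 0.19×6.88 + 0.0852×19.6 + 0.11×21.9 = 7.354 kJ/s.
Handling time per unit search time: 0.16×5.91 + 0.19×23.7 + 0.0852×18.3 + 0.11×4.14 = 7.463.
Rate = 7.354/(1 + 7.463) = 0.869 kJ/s.

0.869 kJ/s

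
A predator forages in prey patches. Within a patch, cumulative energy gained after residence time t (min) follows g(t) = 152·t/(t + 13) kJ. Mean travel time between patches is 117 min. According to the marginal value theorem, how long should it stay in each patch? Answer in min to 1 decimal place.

39.0 min

By the marginal value theorem, leave when the instantaneous gain rate g'(t) equals the habitat-wide average g(t)/(T + t).
g'(t) = 152·13/(t + 13)². Setting 152·13/(t+13)² = 152t/[(t+13)(117+t)] gives 13(117+t) = t(t+13), so t² = 13×117 = 1521.
t* = √1521 = 39 min.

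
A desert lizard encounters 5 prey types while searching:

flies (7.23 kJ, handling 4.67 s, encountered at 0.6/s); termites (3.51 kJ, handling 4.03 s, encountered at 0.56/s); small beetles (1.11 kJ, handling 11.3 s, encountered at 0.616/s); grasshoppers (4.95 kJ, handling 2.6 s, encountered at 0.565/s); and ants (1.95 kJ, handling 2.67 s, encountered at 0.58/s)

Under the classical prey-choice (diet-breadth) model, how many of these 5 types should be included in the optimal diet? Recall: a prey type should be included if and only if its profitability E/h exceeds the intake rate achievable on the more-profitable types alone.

Profitabilities (E/h, kJ/s): grasshoppers 1.9, flies 1.55, termites 0.871, ants 0.73, small beetles 0.0982. Add prey in this order while the next type's profitability exceeds the intake rate on those already taken.
Rate on top 1: 1.133. flies: 1.55 > 1.133 → include.
Rate on top 2: 1.354. termites: 0.871 < 1.354 → exclude; stop.
Optimal diet: grasshoppers, flies — 2 of 5 types.

2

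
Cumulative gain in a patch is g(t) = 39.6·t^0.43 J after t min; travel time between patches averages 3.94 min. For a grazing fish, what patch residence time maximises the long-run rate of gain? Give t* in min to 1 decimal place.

Maximise g(t)/(T+t): set derivative to zero → g'(t)(T+t) = g(t).
g'(t) = 0.43·39.6·t^-0.57. Setting 0.43·39.6·t^-0.57 = 39.6·t^0.43/(3.94+t) gives 0.43(3.94+t) = t, so 0.57·t = 0.43×3.94.
t* = 0.43×3.94/0.57 = 2.972 min.

3.0 min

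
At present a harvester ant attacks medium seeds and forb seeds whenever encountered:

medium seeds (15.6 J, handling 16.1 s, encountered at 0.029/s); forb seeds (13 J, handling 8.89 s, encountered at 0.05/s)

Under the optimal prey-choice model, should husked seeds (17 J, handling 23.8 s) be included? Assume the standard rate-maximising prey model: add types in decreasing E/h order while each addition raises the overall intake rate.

Yes

On medium seeds and forb seeds alone, R = ΣλE/(1+Σλh) = 1.102/1.911 = 0.5768 J/s.
husked seeds: E/h = 17/23.8 = 0.7143 J/s.
0.7143 > 0.5768, so adding husked seeds raises the average — include it.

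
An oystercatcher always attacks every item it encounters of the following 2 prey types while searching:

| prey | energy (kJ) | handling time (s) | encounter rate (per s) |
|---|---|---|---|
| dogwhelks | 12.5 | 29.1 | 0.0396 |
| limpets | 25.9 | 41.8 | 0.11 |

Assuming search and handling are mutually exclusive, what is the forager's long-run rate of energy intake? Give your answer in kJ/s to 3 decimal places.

R = Σλ_iE_i / (1 + Σλ_ih_i)
Numerator: 0.0396×12.5 + 0.11×25.9 = 3.344
Denominator: 1 + 0.0396×29.1 + 0.11×41.8 = 6.75
R = 3.344/6.75 = 0.4954 kJ/s

0.495 kJ/s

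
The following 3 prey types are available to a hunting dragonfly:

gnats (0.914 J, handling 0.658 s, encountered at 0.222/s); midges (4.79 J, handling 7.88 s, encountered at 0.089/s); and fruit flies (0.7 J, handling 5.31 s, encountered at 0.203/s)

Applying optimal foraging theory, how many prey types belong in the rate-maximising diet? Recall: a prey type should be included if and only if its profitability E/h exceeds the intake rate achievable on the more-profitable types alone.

2

E/h in descending order: gnats 1.39, midges 0.608, fruit flies 0.132 J/s. The optimal diet is the largest prefix of this list for which every included type satisfies E_i/h_i > R on the types above it.
Rate on top 1: 0.177. midges: 0.608 > 0.177 → include.
Rate on top 2: 0.3406. fruit flies: 0.132 < 0.3406 → exclude; stop.
Optimal diet: gnats, midges — 2 of 3 types.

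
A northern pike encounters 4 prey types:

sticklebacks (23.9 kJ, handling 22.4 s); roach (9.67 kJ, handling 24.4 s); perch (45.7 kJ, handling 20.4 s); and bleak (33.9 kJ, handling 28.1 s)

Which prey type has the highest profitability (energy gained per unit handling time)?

In descending order of E/h:
perch: 45.7/20.4 = 2.24 kJ/s
bleak: 33.9/28.1 = 1.21 kJ/s
sticklebacks: 23.9/22.4 = 1.07 kJ/s
roach: 9.67/24.4 = 0.396 kJ/s

perch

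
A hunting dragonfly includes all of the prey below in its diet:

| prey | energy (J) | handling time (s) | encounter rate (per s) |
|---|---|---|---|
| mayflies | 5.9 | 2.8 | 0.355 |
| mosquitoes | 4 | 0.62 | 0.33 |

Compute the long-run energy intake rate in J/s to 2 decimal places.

R = Σλ_iE_i / (1 + Σλ_ih_i)
Numerator: 0.355×5.9 + 0.33×4 = 3.415
Denominator: 1 + 0.355×2.8 + 0.33×0.62 = 2.199
R = 3.415/2.199 = 1.553 J/s

1.55 J/s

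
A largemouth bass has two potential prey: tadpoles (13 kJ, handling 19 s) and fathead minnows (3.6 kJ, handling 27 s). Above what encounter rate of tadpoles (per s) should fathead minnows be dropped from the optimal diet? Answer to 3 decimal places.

The zero-one rule: include fathead minnows iff E₂/h₂ > λE₁/(1+λh₁). Equality gives the switch point.
λE₁h₂ = E₂ + λE₂h₁ ⇒ λ = E₂/(E₁h₂ − E₂h₁) = 3.6/(351 − 68.4) = 0.01274 per s.

0.013 per s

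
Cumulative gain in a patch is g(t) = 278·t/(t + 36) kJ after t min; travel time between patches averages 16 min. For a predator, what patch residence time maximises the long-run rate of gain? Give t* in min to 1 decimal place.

Maximise g(t)/(T+t): set derivative to zero → g'(t)(T+t) = g(t).
g'(t) = 278·36/(t + 36)². Setting 278·36/(t+36)² = 278t/[(t+36)(16+t)] gives 36(16+t) = t(t+36), so t² = 36×16 = 576.
t* = √576 = 24 min.

24.0 min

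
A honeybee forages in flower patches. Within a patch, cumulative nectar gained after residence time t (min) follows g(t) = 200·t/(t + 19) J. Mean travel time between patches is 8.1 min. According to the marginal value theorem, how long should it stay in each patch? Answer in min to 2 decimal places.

12.41 min

Optimal t* satisfies g'(t*) = g(t*)/(T + t*).
g'(t) = 200·19/(t + 19)². Setting 200·19/(t+19)² = 200t/[(t+19)(8.1+t)] gives 19(8.1+t) = t(t+19), so t² = 19×8.1 = 153.9.
t* = √153.9 = 12.41 min.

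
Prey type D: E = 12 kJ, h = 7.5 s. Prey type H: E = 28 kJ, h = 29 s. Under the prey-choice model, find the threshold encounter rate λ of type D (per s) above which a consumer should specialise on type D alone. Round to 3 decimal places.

0.203 per s

At the threshold, the rate on type D alone equals the profitability of type H: λ·12/(1 + λ·7.5) = 28/29 = 0.9655.
Rearranging, λ(12 − 0.9655×7.5) = 0.9655, so λ = 0.9655/4.759 = 0.2029 per s.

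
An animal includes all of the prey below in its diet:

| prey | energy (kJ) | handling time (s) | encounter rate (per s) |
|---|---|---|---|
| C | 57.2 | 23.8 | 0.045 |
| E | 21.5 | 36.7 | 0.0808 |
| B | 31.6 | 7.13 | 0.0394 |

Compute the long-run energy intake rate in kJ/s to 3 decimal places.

1.045 kJ/s

Energy encountered per unit search time: 0.045×57.2 + 0.0808×21.5 + 0.0394×31.6 = 5.556 kJ/s.
Handling time per unit search time: 0.045×23.8 + 0.0808×36.7 + 0.0394×7.13 = 4.317.
Rate = 5.556/(1 + 4.317) = 1.045 kJ/s.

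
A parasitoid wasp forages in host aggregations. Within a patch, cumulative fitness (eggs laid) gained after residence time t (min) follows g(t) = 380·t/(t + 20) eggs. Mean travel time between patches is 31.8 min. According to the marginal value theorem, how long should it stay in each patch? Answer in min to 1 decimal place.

25.2 min

Optimal t* satisfies g'(t*) = g(t*)/(T + t*).
g'(t) = 380·20/(t + 20)². Setting 380·20/(t+20)² = 380t/[(t+20)(31.8+t)] gives 20(31.8+t) = t(t+20), so t² = 20×31.8 = 636.
t* = √636 = 25.22 min.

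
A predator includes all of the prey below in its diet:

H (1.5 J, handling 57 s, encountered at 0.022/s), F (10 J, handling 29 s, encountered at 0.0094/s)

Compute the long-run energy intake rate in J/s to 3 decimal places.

R = (0.022×1.5 + 0.0094×10) / (1 + 0.022×57 + 0.0094×29) = 0.127/2.527 = 0.05027 J/s.

0.050 J/s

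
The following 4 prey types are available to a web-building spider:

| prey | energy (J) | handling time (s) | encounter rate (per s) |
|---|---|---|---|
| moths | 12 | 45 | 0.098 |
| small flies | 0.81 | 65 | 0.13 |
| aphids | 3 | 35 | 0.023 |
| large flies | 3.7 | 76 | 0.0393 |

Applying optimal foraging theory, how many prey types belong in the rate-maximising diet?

Profitabilities (E/h, J/s): moths 0.267, aphids 0.0857, large flies 0.0487, small flies 0.0125. Add prey in this order while the next type's profitability exceeds the intake rate on those already taken.
Rate on top 1: 0.2174. aphids: 0.0857 < 0.2174 → exclude; stop.
Optimal diet: moths — 1 of 4 types.

1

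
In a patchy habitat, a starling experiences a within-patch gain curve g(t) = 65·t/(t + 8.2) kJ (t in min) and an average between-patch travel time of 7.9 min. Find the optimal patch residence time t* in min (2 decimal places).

8.05 min

Optimal t* satisfies g'(t*) = g(t*)/(T + t*).
g'(t) = 65·8.2/(t + 8.2)². Setting 65·8.2/(t+8.2)² = 65t/[(t+8.2)(7.9+t)] gives 8.2(7.9+t) = t(t+8.2), so t² = 8.2×7.9 = 64.78.
t* = √64.78 = 8.049 min.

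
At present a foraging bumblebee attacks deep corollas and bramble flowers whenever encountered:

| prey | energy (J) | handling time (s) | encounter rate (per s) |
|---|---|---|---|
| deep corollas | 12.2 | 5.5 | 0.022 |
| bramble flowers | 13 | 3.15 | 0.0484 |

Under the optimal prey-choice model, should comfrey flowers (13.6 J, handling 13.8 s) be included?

Intake rate on the current diet: R = (0.022×12.2 + 0.0484×13) / (1 + 0.022×5.5 + 0.0484×3.15) = 0.8976/1.273 = 0.7049 J/s.
comfrey flowers: E/h = 13.6/13.8 = 0.9855 J/s.
Since 0.9855 > R, including comfrey flowers increases the long-run rate.

Yes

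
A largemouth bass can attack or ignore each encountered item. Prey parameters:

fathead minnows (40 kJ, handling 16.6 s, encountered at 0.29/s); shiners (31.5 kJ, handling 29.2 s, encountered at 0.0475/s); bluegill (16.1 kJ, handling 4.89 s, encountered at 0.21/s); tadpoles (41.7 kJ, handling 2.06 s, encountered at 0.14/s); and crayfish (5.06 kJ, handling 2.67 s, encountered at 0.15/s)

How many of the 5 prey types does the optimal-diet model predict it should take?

1

E/h in descending order: tadpoles 20.2, bluegill 3.29, fathead minnows 2.41, crayfish 1.9, shiners 1.08 kJ/s. The optimal diet is the largest prefix of this list for which every included type satisfies E_i/h_i > R on the types above it.
Rate on top 1: 4.531. bluegill: 3.29 < 4.531 → exclude; stop.
Optimal diet: tadpoles — 1 of 5 types.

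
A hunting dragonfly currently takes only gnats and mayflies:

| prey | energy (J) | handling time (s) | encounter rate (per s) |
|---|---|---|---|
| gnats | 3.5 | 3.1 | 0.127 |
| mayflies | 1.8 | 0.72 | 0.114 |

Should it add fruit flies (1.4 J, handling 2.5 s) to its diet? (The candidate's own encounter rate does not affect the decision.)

Yes

Intake rate on the current diet: R = (0.127×3.5 + 0.114×1.8) / (1 + 0.127×3.1 + 0.114×0.72) = 0.6497/1.476 = 0.4402 J/s.
Profitability of fruit flies: 1.4/2.5 = 0.56 J/s.
0.56 > 0.4402, so adding fruit flies raises the average — include it.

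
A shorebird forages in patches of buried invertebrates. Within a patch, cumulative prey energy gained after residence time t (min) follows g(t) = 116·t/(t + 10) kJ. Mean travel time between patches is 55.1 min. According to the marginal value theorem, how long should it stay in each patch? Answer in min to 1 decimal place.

Maximise g(t)/(T+t): set derivative to zero → g'(t)(T+t) = g(t).
g'(t) = 116·10/(t + 10)². Setting 116·10/(t+10)² = 116t/[(t+10)(55.1+t)] gives 10(55.1+t) = t(t+10), so t² = 10×55.1 = 551.
t* = √551 = 23.47 min.

23.5 min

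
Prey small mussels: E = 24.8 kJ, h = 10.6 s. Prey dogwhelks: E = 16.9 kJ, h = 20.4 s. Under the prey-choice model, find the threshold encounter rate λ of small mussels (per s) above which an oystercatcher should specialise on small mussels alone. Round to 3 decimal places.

0.052 per s

Drop dogwhelks once their profitability E₂/h₂ falls below the rate achievable on small mussels alone: E₂/h₂ = λE₁/(1 + λh₁).
Solve for λ: λE₁h₂ = E₂(1 + λh₁) → λ(E₁h₂ − E₂h₁) = E₂ → λ = E₂/(E₁h₂ − E₂h₁).
λ = 16.9/(24.8×20.4 − 16.9×10.6) = 16.9/326.8 = 0.05172 per s.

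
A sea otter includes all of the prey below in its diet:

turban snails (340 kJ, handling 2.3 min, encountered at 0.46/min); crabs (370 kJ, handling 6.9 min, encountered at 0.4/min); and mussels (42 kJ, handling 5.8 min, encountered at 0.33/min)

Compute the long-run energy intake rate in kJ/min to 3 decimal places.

47.276 kJ/min

Energy encountered per unit search time: 0.46×340 + 0.4×370 + 0.33×42 = 318.3 kJ/min.
Handling time per unit search time: 0.46×2.3 + 0.4×6.9 + 0.33×5.8 = 5.732.
Rate = 318.3/(1 + 5.732) = 47.28 kJ/min.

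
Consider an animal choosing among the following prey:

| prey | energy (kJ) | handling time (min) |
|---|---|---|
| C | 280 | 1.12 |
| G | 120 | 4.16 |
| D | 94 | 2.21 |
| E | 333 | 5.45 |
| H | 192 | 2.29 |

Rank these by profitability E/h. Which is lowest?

In descending order of E/h:
C: 280/1.12 = 250 kJ/min
H: 192/2.29 = 83.8 kJ/min
E: 333/5.45 = 61.1 kJ/min
D: 94/2.21 = 42.5 kJ/min
G: 120/4.16 = 28.8 kJ/min

G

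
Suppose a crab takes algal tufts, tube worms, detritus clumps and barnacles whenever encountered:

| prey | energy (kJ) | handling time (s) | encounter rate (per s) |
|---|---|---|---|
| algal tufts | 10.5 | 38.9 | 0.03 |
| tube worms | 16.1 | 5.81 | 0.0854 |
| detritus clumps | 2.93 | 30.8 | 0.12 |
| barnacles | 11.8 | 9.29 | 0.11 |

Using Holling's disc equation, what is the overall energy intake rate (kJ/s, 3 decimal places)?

R = (0.03×10.5 + 0.0854×16.1 + 0.12×2.93 + 0.11×11.8) / (1 + 0.03×38.9 + 0.0854×5.81 + 0.12×30.8 + 0.11×9.29) = 3.34/7.381 = 0.4524 kJ/s.

0.452 kJ/s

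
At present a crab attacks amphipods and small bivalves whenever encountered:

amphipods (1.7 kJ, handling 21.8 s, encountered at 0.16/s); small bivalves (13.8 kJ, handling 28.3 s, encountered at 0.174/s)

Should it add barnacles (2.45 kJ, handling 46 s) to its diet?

No

Intake rate on the current diet: R = (0.16×1.7 + 0.174×13.8) / (1 + 0.16×21.8 + 0.174×28.3) = 2.673/9.412 = 0.284 kJ/s.
Profitability of barnacles: 2.45/46 = 0.05326 kJ/s.
Since 0.05326 < R, time spent handling barnacles is better spent searching.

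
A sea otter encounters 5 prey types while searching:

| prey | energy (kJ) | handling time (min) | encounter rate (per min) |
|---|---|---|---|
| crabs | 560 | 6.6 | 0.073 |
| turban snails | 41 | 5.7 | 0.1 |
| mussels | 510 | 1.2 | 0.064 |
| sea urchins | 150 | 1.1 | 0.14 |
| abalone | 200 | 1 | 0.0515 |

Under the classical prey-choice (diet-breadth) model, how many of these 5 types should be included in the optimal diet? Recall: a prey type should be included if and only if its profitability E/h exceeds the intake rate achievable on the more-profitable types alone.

4

Profitabilities (E/h, kJ/min): mussels 425, abalone 200, sea urchins 136, crabs 84.8, turban snails 7.19. Add prey in this order while the next type's profitability exceeds the intake rate on those already taken.
Rate on top 1: 30.31. abalone: 200 > 30.31 → include.
Rate on top 2: 38.06. sea urchins: 136 > 38.06 → include.
Rate on top 3: 49.86. crabs: 84.8 > 49.86 → include.
Rate on top 4: 59.42. turban snails: 7.19 < 59.42 → exclude; stop.
Optimal diet: mussels, abalone, sea urchins, crabs — 4 of 5 types.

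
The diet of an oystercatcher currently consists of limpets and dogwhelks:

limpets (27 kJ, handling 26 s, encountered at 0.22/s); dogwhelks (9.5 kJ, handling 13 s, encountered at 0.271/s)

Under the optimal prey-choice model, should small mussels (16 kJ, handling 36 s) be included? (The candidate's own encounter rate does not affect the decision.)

No

On limpets and dogwhelks alone, R = ΣλE/(1+Σλh) = 8.514/10.24 = 0.8313 kJ/s.
Profitability of small mussels: 16/36 = 0.4444 kJ/s.
Since 0.4444 < R, time spent handling small mussels is better spent searching.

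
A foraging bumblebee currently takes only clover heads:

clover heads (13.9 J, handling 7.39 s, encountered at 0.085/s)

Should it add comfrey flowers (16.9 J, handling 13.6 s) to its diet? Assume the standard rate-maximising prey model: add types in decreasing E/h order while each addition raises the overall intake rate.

Yes

Intake rate on the current diet: R = (0.085×13.9) / (1 + 0.085×7.39) = 1.182/1.628 = 0.7257 J/s.
Profitability of comfrey flowers: 16.9/13.6 = 1.243 J/s.
Since 1.243 > R, including comfrey flowers increases the long-run rate.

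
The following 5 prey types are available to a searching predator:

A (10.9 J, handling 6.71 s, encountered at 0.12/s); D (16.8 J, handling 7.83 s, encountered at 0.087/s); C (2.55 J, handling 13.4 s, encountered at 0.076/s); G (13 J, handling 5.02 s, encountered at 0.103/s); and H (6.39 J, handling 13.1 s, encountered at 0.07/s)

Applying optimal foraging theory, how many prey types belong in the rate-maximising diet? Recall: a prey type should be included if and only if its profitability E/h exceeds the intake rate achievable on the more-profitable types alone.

3

E/h in descending order: G 2.59, D 2.15, A 1.62, H 0.488, C 0.19 J/s. The optimal diet is the largest prefix of this list for which every included type satisfies E_i/h_i > R on the types above it.
Rate on top 1: 0.8826. D: 2.15 > 0.8826 → include.
Rate on top 2: 1.274. A: 1.62 > 1.274 → include.
Rate on top 3: 1.368. H: 0.488 < 1.368 → exclude; stop.
Optimal diet: G, D, A — 3 of 5 types.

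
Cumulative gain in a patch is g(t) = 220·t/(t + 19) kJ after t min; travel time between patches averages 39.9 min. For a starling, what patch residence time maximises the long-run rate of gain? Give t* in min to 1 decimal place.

27.5 min

Optimal t* satisfies g'(t*) = g(t*)/(T + t*).
g'(t) = 220·19/(t + 19)². Setting 220·19/(t+19)² = 220t/[(t+19)(39.9+t)] gives 19(39.9+t) = t(t+19), so t² = 19×39.9 = 758.1.
t* = √758.1 = 27.53 min.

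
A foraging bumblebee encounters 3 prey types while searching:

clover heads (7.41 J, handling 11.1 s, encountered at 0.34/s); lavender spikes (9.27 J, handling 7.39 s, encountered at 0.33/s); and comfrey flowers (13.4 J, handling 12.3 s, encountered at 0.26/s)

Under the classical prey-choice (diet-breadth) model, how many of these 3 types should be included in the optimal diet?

2

E/h in descending order: lavender spikes 1.25, comfrey flowers 1.09, clover heads 0.668 J/s. The optimal diet is the largest prefix of this list for which every included type satisfies E_i/h_i > R on the types above it.
Rate on top 1: 0.8896. comfrey flowers: 1.09 > 0.8896 → include.
Rate on top 2: 0.9859. clover heads: 0.668 < 0.9859 → exclude; stop.
Optimal diet: lavender spikes, comfrey flowers — 2 of 3 types.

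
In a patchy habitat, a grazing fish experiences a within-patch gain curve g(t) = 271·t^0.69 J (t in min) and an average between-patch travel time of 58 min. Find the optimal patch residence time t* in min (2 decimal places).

129.10 min

By the marginal value theorem, leave when the instantaneous gain rate g'(t) equals the habitat-wide average g(t)/(T + t).
g'(t) = 0.69·271·t^-0.31. Setting 0.69·271·t^-0.31 = 271·t^0.69/(58+t) gives 0.69(58+t) = t, so 0.31·t = 0.69×58.
t* = 0.69×58/0.31 = 129.1 min.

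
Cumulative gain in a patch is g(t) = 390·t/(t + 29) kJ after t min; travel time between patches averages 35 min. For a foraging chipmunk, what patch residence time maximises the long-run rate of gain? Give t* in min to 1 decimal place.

31.9 min

Maximise g(t)/(T+t): set derivative to zero → g'(t)(T+t) = g(t).
g'(t) = 390·29/(t + 29)². Setting 390·29/(t+29)² = 390t/[(t+29)(35+t)] gives 29(35+t) = t(t+29), so t² = 29×35 = 1015.
t* = √1015 = 31.86 min.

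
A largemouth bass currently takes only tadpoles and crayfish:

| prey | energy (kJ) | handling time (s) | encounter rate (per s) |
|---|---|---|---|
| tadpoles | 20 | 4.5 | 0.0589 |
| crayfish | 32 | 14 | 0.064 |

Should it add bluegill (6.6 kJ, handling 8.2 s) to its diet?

Current rate: (0.0589×20 + 0.064×32)/(1 + 0.0589×4.5 + 0.064×14) = 1.493 kJ/s.
Profitability of bluegill: 6.6/8.2 = 0.8049 kJ/s.
Since 0.8049 < R, time spent handling bluegill is better spent searching.

No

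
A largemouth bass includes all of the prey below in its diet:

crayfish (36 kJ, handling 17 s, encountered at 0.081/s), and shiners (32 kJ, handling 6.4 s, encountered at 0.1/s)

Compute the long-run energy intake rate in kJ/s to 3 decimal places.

R = Σλ_iE_i / (1 + Σλ_ih_i)
Numerator: 0.081×36 + 0.1×32 = 6.116
Denominator: 1 + 0.081×17 + 0.1×6.4 = 3.017
R = 6.116/3.017 = 2.027 kJ/s

2.027 kJ/s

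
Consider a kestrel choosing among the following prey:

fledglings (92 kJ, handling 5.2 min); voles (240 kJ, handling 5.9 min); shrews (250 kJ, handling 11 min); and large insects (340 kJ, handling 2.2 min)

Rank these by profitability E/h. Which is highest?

Profitability E/h (kJ/min): fledglings = 92/5.2 = 17.7, voles = 240/5.9 = 40.7, shrews = 250/11 = 22.7, large insects = 340/2.2 = 155.
Ranked: large insects > voles > shrews > fledglings.

large insects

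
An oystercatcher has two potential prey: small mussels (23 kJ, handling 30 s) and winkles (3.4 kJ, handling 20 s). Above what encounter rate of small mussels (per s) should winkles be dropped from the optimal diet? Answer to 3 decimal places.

Drop winkles once their profitability E₂/h₂ falls below the rate achievable on small mussels alone: E₂/h₂ = λE₁/(1 + λh₁).
Solve for λ: λE₁h₂ = E₂(1 + λh₁) → λ(E₁h₂ − E₂h₁) = E₂ → λ = E₂/(E₁h₂ − E₂h₁).
λ = 3.4/(23×20 − 3.4×30) = 3.4/358 = 0.009497 per s.

0.009 per s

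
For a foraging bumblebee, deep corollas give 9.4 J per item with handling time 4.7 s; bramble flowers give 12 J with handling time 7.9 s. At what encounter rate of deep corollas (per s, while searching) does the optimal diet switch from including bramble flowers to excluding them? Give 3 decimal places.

0.672 per s

Drop bramble flowers once their profitability E₂/h₂ falls below the rate achievable on deep corollas alone: E₂/h₂ = λE₁/(1 + λh₁).
Solve for λ: λE₁h₂ = E₂(1 + λh₁) → λ(E₁h₂ − E₂h₁) = E₂ → λ = E₂/(E₁h₂ − E₂h₁).
λ = 12/(9.4×7.9 − 12×4.7) = 12/17.86 = 0.6719 per s.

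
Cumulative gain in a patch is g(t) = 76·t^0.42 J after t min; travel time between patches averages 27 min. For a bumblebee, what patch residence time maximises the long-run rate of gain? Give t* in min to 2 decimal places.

19.55 min

By the marginal value theorem, leave when the instantaneous gain rate g'(t) equals the habitat-wide average g(t)/(T + t).
g'(t) = 0.42·76·t^-0.58. Setting 0.42·76·t^-0.58 = 76·t^0.42/(27+t) gives 0.42(27+t) = t, so 0.58·t = 0.42×27.
t* = 0.42×27/0.58 = 19.55 min.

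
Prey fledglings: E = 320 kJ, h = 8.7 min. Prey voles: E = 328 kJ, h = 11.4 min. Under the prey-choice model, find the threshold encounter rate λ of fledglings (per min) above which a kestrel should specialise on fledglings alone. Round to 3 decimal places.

0.413 per min

The zero-one rule: include voles iff E₂/h₂ > λE₁/(1+λh₁). Equality gives the switch point.
λE₁h₂ = E₂ + λE₂h₁ ⇒ λ = E₂/(E₁h₂ − E₂h₁) = 328/(3648 − 2854) = 0.4129 per min.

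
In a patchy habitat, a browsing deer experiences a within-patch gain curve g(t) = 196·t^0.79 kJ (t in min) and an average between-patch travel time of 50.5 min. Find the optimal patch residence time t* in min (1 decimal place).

190.0 min

Maximise g(t)/(T+t): set derivative to zero → g'(t)(T+t) = g(t).
g'(t) = 0.79·196·t^-0.21. Setting 0.79·196·t^-0.21 = 196·t^0.79/(50.5+t) gives 0.79(50.5+t) = t, so 0.21·t = 0.79×50.5.
t* = 0.79×50.5/0.21 = 190 min.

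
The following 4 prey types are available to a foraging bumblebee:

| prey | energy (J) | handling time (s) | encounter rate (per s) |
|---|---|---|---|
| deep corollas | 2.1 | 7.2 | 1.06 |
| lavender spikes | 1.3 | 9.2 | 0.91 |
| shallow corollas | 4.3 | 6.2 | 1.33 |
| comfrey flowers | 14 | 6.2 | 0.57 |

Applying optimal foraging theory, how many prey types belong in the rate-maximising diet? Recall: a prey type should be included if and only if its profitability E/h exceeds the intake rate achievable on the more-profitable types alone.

E/h in descending order: comfrey flowers 2.26, shallow corollas 0.694, deep corollas 0.292, lavender spikes 0.141 J/s. The optimal diet is the largest prefix of this list for which every included type satisfies E_i/h_i > R on the types above it.
Rate on top 1: 1.76. shallow corollas: 0.694 < 1.76 → exclude; stop.
Optimal diet: comfrey flowers — 1 of 4 types.

1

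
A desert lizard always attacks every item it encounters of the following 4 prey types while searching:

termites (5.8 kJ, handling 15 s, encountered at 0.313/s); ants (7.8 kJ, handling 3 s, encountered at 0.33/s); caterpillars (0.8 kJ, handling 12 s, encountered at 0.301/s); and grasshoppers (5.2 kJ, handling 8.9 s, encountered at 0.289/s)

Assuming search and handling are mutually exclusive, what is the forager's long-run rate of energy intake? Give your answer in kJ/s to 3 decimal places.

0.477 kJ/s

R = (0.313×5.8 + 0.33×7.8 + 0.301×0.8 + 0.289×5.2) / (1 + 0.313×15 + 0.33×3 + 0.301×12 + 0.289×8.9) = 6.133/12.87 = 0.4766 kJ/s.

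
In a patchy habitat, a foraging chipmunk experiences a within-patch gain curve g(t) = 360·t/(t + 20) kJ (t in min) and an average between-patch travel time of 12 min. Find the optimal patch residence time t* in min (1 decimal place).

15.5 min

By the marginal value theorem, leave when the instantaneous gain rate g'(t) equals the habitat-wide average g(t)/(T + t).
g'(t) = 360·20/(t + 20)². Setting 360·20/(t+20)² = 360t/[(t+20)(12+t)] gives 20(12+t) = t(t+20), so t² = 20×12 = 240.
t* = √240 = 15.49 min.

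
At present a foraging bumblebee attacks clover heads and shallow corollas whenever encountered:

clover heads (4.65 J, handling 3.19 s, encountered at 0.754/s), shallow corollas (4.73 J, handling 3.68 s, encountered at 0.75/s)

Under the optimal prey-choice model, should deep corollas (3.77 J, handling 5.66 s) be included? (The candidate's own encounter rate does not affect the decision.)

Intake rate on the current diet: R = (0.754×4.65 + 0.75×4.73) / (1 + 0.754×3.19 + 0.75×3.68) = 7.054/6.165 = 1.144 J/s.
Profitability of deep corollas: 3.77/5.66 = 0.6661 J/s.
0.6661 < 1.144, so adding deep corollas would lower the average — exclude it.

No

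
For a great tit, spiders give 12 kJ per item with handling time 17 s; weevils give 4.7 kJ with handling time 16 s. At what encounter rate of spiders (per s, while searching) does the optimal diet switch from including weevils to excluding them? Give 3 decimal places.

0.042 per s

The zero-one rule: include weevils iff E₂/h₂ > λE₁/(1+λh₁). Equality gives the switch point.
λE₁h₂ = E₂ + λE₂h₁ ⇒ λ = E₂/(E₁h₂ − E₂h₁) = 4.7/(192 − 79.9) = 0.04193 per s.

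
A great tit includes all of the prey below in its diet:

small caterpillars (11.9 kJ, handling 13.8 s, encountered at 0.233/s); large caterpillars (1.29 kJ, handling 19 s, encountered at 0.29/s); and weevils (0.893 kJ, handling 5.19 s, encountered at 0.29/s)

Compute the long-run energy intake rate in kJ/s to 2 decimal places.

0.30 kJ/s

Energy encountered per unit search time: 0.233×11.9 + 0.29×1.29 + 0.29×0.893 = 3.406 kJ/s.
Handling time per unit search time: 0.233×13.8 + 0.29×19 + 0.29×5.19 = 10.23.
Rate = 3.406/(1 + 10.23) = 0.3033 kJ/s.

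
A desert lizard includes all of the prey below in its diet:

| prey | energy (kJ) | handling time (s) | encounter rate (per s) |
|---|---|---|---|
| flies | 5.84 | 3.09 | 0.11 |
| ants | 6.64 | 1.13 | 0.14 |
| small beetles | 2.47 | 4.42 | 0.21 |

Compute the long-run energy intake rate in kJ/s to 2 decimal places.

R = (0.11×5.84 + 0.14×6.64 + 0.21×2.47) / (1 + 0.11×3.09 + 0.14×1.13 + 0.21×4.42) = 2.091/2.426 = 0.8617 kJ/s.

0.86 kJ/s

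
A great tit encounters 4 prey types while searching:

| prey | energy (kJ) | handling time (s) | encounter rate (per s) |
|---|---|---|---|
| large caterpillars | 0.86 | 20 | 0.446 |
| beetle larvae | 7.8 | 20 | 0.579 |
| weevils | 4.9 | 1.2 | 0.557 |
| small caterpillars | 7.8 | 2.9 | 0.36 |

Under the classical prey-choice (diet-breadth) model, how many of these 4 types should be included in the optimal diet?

Rank by E/h (kJ/s): weevils 4.08, small caterpillars 2.69, beetle larvae 0.39, large caterpillars 0.043. Include each in turn until the next type's E/h falls below the running intake rate.
Rate on top 1: 1.636. small caterpillars: 2.69 > 1.636 → include.
Rate on top 2: 2.041. beetle larvae: 0.39 < 2.041 → exclude; stop.
Optimal diet: weevils, small caterpillars — 2 of 4 types.

2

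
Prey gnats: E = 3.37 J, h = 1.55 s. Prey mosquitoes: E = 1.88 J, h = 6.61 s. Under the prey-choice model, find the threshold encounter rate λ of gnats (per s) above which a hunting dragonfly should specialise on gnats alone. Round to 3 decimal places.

0.097 per s

The zero-one rule: include mosquitoes iff E₂/h₂ > λE₁/(1+λh₁). Equality gives the switch point.
λE₁h₂ = E₂ + λE₂h₁ ⇒ λ = E₂/(E₁h₂ − E₂h₁) = 1.88/(22.28 − 2.914) = 0.0971 per s.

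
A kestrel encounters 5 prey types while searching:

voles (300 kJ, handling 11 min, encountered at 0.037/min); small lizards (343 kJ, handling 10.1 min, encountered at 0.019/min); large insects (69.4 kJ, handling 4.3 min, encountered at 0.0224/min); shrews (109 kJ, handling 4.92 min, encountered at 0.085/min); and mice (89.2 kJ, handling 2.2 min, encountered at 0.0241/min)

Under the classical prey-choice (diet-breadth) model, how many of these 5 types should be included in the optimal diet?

Profitabilities (E/h, kJ/min): mice 40.5, small lizards 34, voles 27.3, shrews 22.2, large insects 16.1. Add prey in this order while the next type's profitability exceeds the intake rate on those already taken.
Rate on top 1: 2.041. small lizards: 34 > 2.041 → include.
Rate on top 2: 6.962. voles: 27.3 > 6.962 → include.
Rate on top 3: 11.97. shrews: 22.2 > 11.97 → include.
Rate on top 4: 14.02. large insects: 16.1 > 14.02 → include.
Optimal diet: mice, small lizards, voles, shrews, large insects — 5 of 5 types.

5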